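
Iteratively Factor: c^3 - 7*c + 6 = (c - 2)*(c^2 + 2*c - 3) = (c - 2)*(c - 1)*(c + 3)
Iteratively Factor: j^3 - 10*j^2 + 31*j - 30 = (j - 2)*(j^2 - 8*j + 15) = (j - 3)*(j - 2)*(j - 5)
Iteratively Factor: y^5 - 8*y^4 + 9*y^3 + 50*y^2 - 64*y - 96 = (y - 3)*(y^4 - 5*y^3 - 6*y^2 + 32*y + 32) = (y - 3)*(y + 1)*(y^3 - 6*y^2 + 32) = (y - 3)*(y + 1)*(y + 2)*(y^2 - 8*y + 16) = (y - 4)*(y - 3)*(y + 1)*(y + 2)*(y - 4)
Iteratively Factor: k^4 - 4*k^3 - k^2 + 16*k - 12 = (k + 2)*(k^3 - 6*k^2 + 11*k - 6) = (k - 2)*(k + 2)*(k^2 - 4*k + 3) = (k - 2)*(k - 1)*(k + 2)*(k - 3)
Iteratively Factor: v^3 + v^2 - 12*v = (v - 3)*(v^2 + 4*v) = v*(v - 3)*(v + 4)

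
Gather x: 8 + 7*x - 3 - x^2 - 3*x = -x^2 + 4*x + 5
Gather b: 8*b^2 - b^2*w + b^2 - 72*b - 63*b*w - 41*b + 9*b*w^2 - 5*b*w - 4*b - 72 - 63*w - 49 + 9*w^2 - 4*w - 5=b^2*(9 - w) + b*(9*w^2 - 68*w - 117) + 9*w^2 - 67*w - 126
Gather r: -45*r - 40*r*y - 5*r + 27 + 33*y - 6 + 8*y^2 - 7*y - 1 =r*(-40*y - 50) + 8*y^2 + 26*y + 20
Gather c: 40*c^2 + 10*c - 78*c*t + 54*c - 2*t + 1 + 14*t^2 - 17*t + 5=40*c^2 + c*(64 - 78*t) + 14*t^2 - 19*t + 6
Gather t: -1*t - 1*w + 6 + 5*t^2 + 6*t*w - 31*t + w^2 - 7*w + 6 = 5*t^2 + t*(6*w - 32) + w^2 - 8*w + 12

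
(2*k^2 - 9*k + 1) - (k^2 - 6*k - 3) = k^2 - 3*k + 4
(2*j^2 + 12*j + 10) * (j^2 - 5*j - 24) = 2*j^4 + 2*j^3 - 98*j^2 - 338*j - 240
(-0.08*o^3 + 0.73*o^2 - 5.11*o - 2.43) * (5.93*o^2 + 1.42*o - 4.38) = -0.4744*o^5 + 4.2153*o^4 - 28.9153*o^3 - 24.8635*o^2 + 18.9312*o + 10.6434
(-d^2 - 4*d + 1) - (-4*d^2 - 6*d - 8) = 3*d^2 + 2*d + 9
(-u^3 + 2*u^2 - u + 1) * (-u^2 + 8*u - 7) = u^5 - 10*u^4 + 24*u^3 - 23*u^2 + 15*u - 7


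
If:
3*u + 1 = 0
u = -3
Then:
No Solution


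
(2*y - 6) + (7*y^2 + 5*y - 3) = 7*y^2 + 7*y - 9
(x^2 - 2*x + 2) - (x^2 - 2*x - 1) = 3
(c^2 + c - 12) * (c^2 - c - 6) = c^4 - 19*c^2 + 6*c + 72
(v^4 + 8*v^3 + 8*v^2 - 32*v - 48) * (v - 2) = v^5 + 6*v^4 - 8*v^3 - 48*v^2 + 16*v + 96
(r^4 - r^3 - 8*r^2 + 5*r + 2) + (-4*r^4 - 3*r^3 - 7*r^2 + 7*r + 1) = -3*r^4 - 4*r^3 - 15*r^2 + 12*r + 3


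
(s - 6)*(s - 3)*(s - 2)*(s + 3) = s^4 - 8*s^3 + 3*s^2 + 72*s - 108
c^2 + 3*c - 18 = (c - 3)*(c + 6)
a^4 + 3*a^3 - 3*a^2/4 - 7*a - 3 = (a - 3/2)*(a + 1/2)*(a + 2)^2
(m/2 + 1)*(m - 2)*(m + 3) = m^3/2 + 3*m^2/2 - 2*m - 6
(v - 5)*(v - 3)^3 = v^4 - 14*v^3 + 72*v^2 - 162*v + 135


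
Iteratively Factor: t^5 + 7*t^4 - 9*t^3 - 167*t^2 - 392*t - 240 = (t - 5)*(t^4 + 12*t^3 + 51*t^2 + 88*t + 48) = (t - 5)*(t + 4)*(t^3 + 8*t^2 + 19*t + 12) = (t - 5)*(t + 4)^2*(t^2 + 4*t + 3) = (t - 5)*(t + 3)*(t + 4)^2*(t + 1)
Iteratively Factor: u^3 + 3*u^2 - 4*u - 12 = (u + 3)*(u^2 - 4) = (u + 2)*(u + 3)*(u - 2)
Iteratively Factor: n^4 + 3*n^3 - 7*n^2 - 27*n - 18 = (n + 3)*(n^3 - 7*n - 6) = (n + 1)*(n + 3)*(n^2 - n - 6) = (n + 1)*(n + 2)*(n + 3)*(n - 3)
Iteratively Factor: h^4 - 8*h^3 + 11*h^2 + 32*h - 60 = (h - 5)*(h^3 - 3*h^2 - 4*h + 12) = (h - 5)*(h - 3)*(h^2 - 4) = (h - 5)*(h - 3)*(h - 2)*(h + 2)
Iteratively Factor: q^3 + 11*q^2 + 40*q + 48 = (q + 4)*(q^2 + 7*q + 12) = (q + 3)*(q + 4)*(q + 4)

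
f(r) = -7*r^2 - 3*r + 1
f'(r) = -14*r - 3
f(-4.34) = -117.83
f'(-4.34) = 57.76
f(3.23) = -81.72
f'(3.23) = -48.22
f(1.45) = -18.07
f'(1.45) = -23.30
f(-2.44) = -33.36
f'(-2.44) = 31.16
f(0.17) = 0.29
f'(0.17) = -5.38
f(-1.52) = -10.61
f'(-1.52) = 18.28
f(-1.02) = -3.22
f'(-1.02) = 11.28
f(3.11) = -76.03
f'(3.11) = -46.54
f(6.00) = -269.00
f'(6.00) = -87.00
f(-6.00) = -233.00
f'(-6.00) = 81.00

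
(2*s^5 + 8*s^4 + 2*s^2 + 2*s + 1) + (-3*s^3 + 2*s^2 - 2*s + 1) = 2*s^5 + 8*s^4 - 3*s^3 + 4*s^2 + 2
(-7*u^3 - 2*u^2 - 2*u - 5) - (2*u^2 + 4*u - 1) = -7*u^3 - 4*u^2 - 6*u - 4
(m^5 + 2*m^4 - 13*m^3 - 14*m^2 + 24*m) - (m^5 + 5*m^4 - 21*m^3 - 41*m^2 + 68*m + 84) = -3*m^4 + 8*m^3 + 27*m^2 - 44*m - 84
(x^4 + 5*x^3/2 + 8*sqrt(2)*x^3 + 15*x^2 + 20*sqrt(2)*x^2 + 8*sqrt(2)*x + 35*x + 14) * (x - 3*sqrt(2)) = x^5 + 5*x^4/2 + 5*sqrt(2)*x^4 - 33*x^3 + 25*sqrt(2)*x^3/2 - 85*x^2 - 37*sqrt(2)*x^2 - 105*sqrt(2)*x - 34*x - 42*sqrt(2)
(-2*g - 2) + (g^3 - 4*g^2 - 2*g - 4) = g^3 - 4*g^2 - 4*g - 6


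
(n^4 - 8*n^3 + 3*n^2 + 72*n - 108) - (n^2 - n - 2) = n^4 - 8*n^3 + 2*n^2 + 73*n - 106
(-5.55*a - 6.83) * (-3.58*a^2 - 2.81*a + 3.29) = 19.869*a^3 + 40.0469*a^2 + 0.9328*a - 22.4707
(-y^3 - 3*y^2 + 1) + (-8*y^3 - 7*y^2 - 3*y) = -9*y^3 - 10*y^2 - 3*y + 1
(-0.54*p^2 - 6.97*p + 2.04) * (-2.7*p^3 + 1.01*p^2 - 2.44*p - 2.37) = 1.458*p^5 + 18.2736*p^4 - 11.2301*p^3 + 20.347*p^2 + 11.5413*p - 4.8348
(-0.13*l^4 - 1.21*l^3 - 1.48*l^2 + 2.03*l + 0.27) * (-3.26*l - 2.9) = 0.4238*l^5 + 4.3216*l^4 + 8.3338*l^3 - 2.3258*l^2 - 6.7672*l - 0.783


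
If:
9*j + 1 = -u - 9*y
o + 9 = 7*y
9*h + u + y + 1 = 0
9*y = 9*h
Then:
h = y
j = y/9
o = 7*y - 9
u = -10*y - 1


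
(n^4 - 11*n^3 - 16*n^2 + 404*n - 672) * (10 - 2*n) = -2*n^5 + 32*n^4 - 78*n^3 - 968*n^2 + 5384*n - 6720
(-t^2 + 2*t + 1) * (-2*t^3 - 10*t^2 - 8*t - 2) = 2*t^5 + 6*t^4 - 14*t^3 - 24*t^2 - 12*t - 2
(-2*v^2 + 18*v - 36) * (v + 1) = -2*v^3 + 16*v^2 - 18*v - 36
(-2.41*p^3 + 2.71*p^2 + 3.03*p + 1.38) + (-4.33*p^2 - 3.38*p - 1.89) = -2.41*p^3 - 1.62*p^2 - 0.35*p - 0.51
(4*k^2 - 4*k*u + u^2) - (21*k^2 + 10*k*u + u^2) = -17*k^2 - 14*k*u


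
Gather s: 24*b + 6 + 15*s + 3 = 24*b + 15*s + 9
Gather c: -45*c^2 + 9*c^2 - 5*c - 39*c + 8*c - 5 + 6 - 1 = -36*c^2 - 36*c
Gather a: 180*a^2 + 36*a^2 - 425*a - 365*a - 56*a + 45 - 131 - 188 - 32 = 216*a^2 - 846*a - 306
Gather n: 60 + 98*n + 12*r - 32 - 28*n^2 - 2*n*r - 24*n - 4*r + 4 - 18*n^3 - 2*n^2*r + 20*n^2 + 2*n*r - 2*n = -18*n^3 + n^2*(-2*r - 8) + 72*n + 8*r + 32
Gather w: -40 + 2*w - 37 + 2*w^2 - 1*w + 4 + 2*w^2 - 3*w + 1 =4*w^2 - 2*w - 72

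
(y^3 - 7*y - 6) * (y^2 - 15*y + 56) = y^5 - 15*y^4 + 49*y^3 + 99*y^2 - 302*y - 336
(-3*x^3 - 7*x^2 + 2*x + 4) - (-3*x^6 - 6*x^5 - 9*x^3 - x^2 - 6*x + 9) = 3*x^6 + 6*x^5 + 6*x^3 - 6*x^2 + 8*x - 5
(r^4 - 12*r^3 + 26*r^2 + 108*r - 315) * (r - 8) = r^5 - 20*r^4 + 122*r^3 - 100*r^2 - 1179*r + 2520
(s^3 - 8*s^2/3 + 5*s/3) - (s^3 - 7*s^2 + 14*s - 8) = 13*s^2/3 - 37*s/3 + 8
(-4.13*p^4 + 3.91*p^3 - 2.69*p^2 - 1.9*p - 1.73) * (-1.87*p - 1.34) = 7.7231*p^5 - 1.7775*p^4 - 0.2091*p^3 + 7.1576*p^2 + 5.7811*p + 2.3182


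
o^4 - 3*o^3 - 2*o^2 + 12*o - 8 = (o - 2)^2*(o - 1)*(o + 2)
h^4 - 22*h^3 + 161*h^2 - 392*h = h*(h - 8)*(h - 7)^2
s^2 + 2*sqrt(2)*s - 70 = (s - 5*sqrt(2))*(s + 7*sqrt(2))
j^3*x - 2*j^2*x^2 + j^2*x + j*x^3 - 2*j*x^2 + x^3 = (j - x)^2*(j*x + x)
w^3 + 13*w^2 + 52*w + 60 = (w + 2)*(w + 5)*(w + 6)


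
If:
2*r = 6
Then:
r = 3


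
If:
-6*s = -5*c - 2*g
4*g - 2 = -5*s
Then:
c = 17*s/10 - 1/5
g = 1/2 - 5*s/4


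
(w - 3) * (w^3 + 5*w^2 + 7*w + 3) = w^4 + 2*w^3 - 8*w^2 - 18*w - 9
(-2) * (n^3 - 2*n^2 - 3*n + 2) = -2*n^3 + 4*n^2 + 6*n - 4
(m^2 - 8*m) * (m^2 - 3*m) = m^4 - 11*m^3 + 24*m^2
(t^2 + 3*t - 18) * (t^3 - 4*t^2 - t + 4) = t^5 - t^4 - 31*t^3 + 73*t^2 + 30*t - 72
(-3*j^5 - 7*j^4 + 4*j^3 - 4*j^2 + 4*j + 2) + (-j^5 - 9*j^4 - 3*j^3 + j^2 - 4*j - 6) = -4*j^5 - 16*j^4 + j^3 - 3*j^2 - 4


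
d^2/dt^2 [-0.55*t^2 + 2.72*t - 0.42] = -1.10000000000000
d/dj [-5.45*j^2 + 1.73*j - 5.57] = 1.73 - 10.9*j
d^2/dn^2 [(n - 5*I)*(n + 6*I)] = 2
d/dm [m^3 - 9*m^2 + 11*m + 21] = 3*m^2 - 18*m + 11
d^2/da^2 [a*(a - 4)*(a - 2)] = 6*a - 12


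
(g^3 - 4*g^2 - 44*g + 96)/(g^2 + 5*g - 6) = (g^2 - 10*g + 16)/(g - 1)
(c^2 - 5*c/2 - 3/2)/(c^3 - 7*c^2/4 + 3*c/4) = 2*(2*c^2 - 5*c - 3)/(c*(4*c^2 - 7*c + 3))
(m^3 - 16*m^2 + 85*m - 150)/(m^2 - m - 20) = (m^2 - 11*m + 30)/(m + 4)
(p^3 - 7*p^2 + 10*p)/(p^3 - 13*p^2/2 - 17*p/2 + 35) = 2*p*(p - 5)/(2*p^2 - 9*p - 35)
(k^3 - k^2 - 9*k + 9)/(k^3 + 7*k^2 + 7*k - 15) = (k - 3)/(k + 5)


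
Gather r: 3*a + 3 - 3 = 3*a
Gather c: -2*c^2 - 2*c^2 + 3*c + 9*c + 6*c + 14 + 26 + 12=-4*c^2 + 18*c + 52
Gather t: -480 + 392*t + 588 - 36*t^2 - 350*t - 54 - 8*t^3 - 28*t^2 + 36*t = -8*t^3 - 64*t^2 + 78*t + 54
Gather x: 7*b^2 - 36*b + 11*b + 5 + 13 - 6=7*b^2 - 25*b + 12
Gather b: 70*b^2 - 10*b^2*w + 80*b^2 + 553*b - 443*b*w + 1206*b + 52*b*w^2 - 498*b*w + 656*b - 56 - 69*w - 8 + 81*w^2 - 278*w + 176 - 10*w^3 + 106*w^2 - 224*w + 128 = b^2*(150 - 10*w) + b*(52*w^2 - 941*w + 2415) - 10*w^3 + 187*w^2 - 571*w + 240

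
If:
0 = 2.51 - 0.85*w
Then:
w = 2.95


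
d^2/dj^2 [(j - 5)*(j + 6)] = 2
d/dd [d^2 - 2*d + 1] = 2*d - 2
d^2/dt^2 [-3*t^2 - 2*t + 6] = -6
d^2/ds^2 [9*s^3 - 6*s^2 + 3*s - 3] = 54*s - 12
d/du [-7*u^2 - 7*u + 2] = -14*u - 7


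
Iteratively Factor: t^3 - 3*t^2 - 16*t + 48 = (t - 4)*(t^2 + t - 12) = (t - 4)*(t - 3)*(t + 4)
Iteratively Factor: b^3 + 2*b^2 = (b + 2)*(b^2) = b*(b + 2)*(b)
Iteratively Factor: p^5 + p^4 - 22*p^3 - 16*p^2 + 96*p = (p + 3)*(p^4 - 2*p^3 - 16*p^2 + 32*p) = (p - 2)*(p + 3)*(p^3 - 16*p) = (p - 2)*(p + 3)*(p + 4)*(p^2 - 4*p) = (p - 4)*(p - 2)*(p + 3)*(p + 4)*(p)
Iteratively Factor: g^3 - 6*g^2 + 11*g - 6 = (g - 3)*(g^2 - 3*g + 2) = (g - 3)*(g - 1)*(g - 2)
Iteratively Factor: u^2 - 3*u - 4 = (u + 1)*(u - 4)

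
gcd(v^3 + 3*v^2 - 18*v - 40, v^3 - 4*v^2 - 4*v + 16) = v^2 - 2*v - 8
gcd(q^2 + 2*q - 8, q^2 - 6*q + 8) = q - 2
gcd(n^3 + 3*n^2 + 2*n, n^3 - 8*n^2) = n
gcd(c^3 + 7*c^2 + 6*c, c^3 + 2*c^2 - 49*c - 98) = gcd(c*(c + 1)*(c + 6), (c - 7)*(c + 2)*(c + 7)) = 1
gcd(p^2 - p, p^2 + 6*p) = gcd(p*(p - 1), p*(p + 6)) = p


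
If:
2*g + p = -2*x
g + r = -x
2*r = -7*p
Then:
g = -x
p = 0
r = 0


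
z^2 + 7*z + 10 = (z + 2)*(z + 5)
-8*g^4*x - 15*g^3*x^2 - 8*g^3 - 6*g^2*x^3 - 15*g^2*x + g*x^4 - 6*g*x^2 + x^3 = (-8*g + x)*(g + x)^2*(g*x + 1)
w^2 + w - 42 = (w - 6)*(w + 7)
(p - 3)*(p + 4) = p^2 + p - 12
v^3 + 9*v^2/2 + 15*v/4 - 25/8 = (v - 1/2)*(v + 5/2)^2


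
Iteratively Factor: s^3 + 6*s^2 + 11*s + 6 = (s + 1)*(s^2 + 5*s + 6) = (s + 1)*(s + 2)*(s + 3)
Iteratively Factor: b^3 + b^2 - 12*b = (b)*(b^2 + b - 12) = b*(b + 4)*(b - 3)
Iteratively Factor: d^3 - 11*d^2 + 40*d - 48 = (d - 4)*(d^2 - 7*d + 12) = (d - 4)^2*(d - 3)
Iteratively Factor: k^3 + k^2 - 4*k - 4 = (k - 2)*(k^2 + 3*k + 2) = (k - 2)*(k + 2)*(k + 1)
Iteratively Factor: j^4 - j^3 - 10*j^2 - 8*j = (j)*(j^3 - j^2 - 10*j - 8) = j*(j + 2)*(j^2 - 3*j - 4) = j*(j - 4)*(j + 2)*(j + 1)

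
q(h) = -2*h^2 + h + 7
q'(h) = 1 - 4*h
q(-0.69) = 5.36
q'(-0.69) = 3.76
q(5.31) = -44.08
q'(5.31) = -20.24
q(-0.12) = 6.85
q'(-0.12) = 1.48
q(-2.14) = -4.30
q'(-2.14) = 9.56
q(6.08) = -60.85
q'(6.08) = -23.32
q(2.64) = -4.30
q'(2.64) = -9.56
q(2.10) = 0.28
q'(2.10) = -7.40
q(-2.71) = -10.40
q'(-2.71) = 11.84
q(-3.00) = -14.00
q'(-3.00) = 13.00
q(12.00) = -269.00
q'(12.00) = -47.00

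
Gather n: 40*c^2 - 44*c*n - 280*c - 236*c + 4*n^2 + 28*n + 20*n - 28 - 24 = 40*c^2 - 516*c + 4*n^2 + n*(48 - 44*c) - 52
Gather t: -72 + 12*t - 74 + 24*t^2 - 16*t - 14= 24*t^2 - 4*t - 160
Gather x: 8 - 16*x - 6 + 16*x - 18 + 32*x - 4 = 32*x - 20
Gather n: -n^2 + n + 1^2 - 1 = -n^2 + n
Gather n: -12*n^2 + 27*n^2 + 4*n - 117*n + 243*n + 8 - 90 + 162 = 15*n^2 + 130*n + 80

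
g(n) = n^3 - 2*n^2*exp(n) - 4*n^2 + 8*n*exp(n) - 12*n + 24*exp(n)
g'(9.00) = -761530.89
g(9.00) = -534506.54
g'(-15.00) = 783.00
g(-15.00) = -4095.00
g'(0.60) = 45.65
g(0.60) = 42.74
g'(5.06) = 187.09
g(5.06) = 2058.09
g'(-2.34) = 24.27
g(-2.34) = -7.18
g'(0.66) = 49.36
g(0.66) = 45.59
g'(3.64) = 762.78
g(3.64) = 965.59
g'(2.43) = 326.02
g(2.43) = 320.85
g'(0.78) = 57.54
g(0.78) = 51.99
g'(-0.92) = 8.51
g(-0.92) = 12.83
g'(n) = -2*n^2*exp(n) + 3*n^2 + 4*n*exp(n) - 8*n + 32*exp(n) - 12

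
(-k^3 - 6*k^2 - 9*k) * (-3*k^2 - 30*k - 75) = 3*k^5 + 48*k^4 + 282*k^3 + 720*k^2 + 675*k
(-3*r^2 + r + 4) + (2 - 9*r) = -3*r^2 - 8*r + 6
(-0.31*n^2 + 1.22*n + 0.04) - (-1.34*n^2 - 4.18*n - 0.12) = 1.03*n^2 + 5.4*n + 0.16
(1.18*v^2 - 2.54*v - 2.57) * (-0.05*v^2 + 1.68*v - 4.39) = -0.059*v^4 + 2.1094*v^3 - 9.3189*v^2 + 6.833*v + 11.2823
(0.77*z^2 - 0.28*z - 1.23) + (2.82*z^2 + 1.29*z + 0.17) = 3.59*z^2 + 1.01*z - 1.06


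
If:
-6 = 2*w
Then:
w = -3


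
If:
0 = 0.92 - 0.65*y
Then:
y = 1.42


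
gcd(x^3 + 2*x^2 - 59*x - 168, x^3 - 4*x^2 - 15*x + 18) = x + 3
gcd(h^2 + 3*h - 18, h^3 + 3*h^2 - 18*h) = h^2 + 3*h - 18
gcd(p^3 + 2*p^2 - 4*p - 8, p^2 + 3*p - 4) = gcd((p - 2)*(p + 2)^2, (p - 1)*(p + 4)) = 1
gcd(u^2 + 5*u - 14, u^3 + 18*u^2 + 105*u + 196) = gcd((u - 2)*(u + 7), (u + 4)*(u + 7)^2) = u + 7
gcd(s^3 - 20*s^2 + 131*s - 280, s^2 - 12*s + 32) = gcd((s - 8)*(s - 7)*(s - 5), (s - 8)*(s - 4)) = s - 8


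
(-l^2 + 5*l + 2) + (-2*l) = -l^2 + 3*l + 2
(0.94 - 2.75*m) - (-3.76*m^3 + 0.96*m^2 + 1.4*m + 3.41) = 3.76*m^3 - 0.96*m^2 - 4.15*m - 2.47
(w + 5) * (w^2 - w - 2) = w^3 + 4*w^2 - 7*w - 10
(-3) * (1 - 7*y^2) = 21*y^2 - 3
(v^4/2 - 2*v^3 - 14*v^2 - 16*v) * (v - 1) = v^5/2 - 5*v^4/2 - 12*v^3 - 2*v^2 + 16*v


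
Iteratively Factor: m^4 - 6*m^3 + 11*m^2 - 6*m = (m - 3)*(m^3 - 3*m^2 + 2*m) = (m - 3)*(m - 2)*(m^2 - m) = m*(m - 3)*(m - 2)*(m - 1)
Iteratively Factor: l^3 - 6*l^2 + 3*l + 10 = (l - 5)*(l^2 - l - 2) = (l - 5)*(l - 2)*(l + 1)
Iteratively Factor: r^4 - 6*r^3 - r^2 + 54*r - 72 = (r + 3)*(r^3 - 9*r^2 + 26*r - 24) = (r - 2)*(r + 3)*(r^2 - 7*r + 12) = (r - 4)*(r - 2)*(r + 3)*(r - 3)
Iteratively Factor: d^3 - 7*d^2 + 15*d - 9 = (d - 3)*(d^2 - 4*d + 3) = (d - 3)*(d - 1)*(d - 3)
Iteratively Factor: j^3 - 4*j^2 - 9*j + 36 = (j - 3)*(j^2 - j - 12) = (j - 4)*(j - 3)*(j + 3)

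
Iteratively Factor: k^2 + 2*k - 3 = (k - 1)*(k + 3)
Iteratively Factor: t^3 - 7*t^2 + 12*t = (t - 3)*(t^2 - 4*t) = t*(t - 3)*(t - 4)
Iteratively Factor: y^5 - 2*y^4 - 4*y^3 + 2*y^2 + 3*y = (y + 1)*(y^4 - 3*y^3 - y^2 + 3*y) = (y + 1)^2*(y^3 - 4*y^2 + 3*y) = y*(y + 1)^2*(y^2 - 4*y + 3) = y*(y - 3)*(y + 1)^2*(y - 1)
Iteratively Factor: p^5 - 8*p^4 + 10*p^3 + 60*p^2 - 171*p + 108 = (p - 4)*(p^4 - 4*p^3 - 6*p^2 + 36*p - 27) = (p - 4)*(p + 3)*(p^3 - 7*p^2 + 15*p - 9) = (p - 4)*(p - 3)*(p + 3)*(p^2 - 4*p + 3) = (p - 4)*(p - 3)*(p - 1)*(p + 3)*(p - 3)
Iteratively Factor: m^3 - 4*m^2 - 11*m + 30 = (m + 3)*(m^2 - 7*m + 10) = (m - 2)*(m + 3)*(m - 5)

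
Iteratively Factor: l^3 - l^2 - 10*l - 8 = (l - 4)*(l^2 + 3*l + 2) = (l - 4)*(l + 1)*(l + 2)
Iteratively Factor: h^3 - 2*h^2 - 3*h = (h - 3)*(h^2 + h) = h*(h - 3)*(h + 1)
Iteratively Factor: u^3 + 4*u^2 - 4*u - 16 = (u - 2)*(u^2 + 6*u + 8) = (u - 2)*(u + 2)*(u + 4)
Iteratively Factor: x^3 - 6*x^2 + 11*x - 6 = (x - 1)*(x^2 - 5*x + 6) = (x - 3)*(x - 1)*(x - 2)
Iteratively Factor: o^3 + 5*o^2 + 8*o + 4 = (o + 2)*(o^2 + 3*o + 2) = (o + 1)*(o + 2)*(o + 2)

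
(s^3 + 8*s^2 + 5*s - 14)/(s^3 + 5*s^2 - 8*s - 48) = (s^3 + 8*s^2 + 5*s - 14)/(s^3 + 5*s^2 - 8*s - 48)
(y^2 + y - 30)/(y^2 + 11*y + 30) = (y - 5)/(y + 5)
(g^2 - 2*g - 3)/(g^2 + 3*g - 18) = (g + 1)/(g + 6)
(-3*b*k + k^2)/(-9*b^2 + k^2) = k/(3*b + k)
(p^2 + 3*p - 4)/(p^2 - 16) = (p - 1)/(p - 4)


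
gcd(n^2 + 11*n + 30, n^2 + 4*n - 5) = n + 5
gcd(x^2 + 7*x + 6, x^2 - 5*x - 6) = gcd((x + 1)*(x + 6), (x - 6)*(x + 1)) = x + 1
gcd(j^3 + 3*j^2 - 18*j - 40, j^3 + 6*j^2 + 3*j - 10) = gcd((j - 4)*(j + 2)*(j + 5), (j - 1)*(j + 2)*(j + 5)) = j^2 + 7*j + 10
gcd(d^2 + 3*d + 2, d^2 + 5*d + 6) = d + 2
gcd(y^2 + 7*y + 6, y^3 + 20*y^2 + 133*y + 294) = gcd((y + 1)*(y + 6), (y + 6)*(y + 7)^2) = y + 6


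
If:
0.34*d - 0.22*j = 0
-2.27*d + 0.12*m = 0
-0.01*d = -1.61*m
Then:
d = 0.00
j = 0.00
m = 0.00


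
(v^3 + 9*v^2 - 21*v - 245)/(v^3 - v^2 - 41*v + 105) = (v + 7)/(v - 3)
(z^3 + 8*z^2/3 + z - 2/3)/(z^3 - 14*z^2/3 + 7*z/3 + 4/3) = (3*z^3 + 8*z^2 + 3*z - 2)/(3*z^3 - 14*z^2 + 7*z + 4)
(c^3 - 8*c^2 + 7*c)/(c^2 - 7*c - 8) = c*(-c^2 + 8*c - 7)/(-c^2 + 7*c + 8)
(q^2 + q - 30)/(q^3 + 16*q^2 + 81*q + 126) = (q - 5)/(q^2 + 10*q + 21)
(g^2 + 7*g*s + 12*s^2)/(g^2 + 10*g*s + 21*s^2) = (g + 4*s)/(g + 7*s)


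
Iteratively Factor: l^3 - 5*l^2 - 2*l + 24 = (l + 2)*(l^2 - 7*l + 12) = (l - 3)*(l + 2)*(l - 4)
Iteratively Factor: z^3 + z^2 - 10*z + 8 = (z - 2)*(z^2 + 3*z - 4) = (z - 2)*(z - 1)*(z + 4)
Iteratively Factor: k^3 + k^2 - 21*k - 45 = (k + 3)*(k^2 - 2*k - 15) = (k - 5)*(k + 3)*(k + 3)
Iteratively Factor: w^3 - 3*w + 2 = (w + 2)*(w^2 - 2*w + 1) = (w - 1)*(w + 2)*(w - 1)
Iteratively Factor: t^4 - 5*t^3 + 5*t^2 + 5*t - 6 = (t - 2)*(t^3 - 3*t^2 - t + 3) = (t - 2)*(t + 1)*(t^2 - 4*t + 3) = (t - 3)*(t - 2)*(t + 1)*(t - 1)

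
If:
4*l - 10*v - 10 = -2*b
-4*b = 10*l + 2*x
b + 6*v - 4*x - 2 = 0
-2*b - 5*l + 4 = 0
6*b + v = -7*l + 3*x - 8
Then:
No Solution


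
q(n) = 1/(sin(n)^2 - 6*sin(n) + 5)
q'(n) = (-2*sin(n)*cos(n) + 6*cos(n))/(sin(n)^2 - 6*sin(n) + 5)^2 = 2*(3 - sin(n))*cos(n)/(sin(n)^2 - 6*sin(n) + 5)^2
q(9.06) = 0.33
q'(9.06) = -0.55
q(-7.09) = 0.10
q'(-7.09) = 0.05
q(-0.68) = 0.11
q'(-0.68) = 0.07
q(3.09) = 0.21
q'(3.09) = -0.27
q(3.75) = 0.11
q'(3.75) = -0.08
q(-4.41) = 5.45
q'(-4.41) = -36.16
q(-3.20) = 0.21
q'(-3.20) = -0.27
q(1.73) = 19.71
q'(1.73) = -247.82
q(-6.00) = 0.29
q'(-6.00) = 0.45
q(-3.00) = 0.17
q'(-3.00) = -0.18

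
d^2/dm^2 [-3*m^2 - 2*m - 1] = -6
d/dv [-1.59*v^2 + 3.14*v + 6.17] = 3.14 - 3.18*v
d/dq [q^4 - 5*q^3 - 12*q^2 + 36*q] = 4*q^3 - 15*q^2 - 24*q + 36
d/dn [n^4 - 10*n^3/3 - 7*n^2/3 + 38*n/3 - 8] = 4*n^3 - 10*n^2 - 14*n/3 + 38/3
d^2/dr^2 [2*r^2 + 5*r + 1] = 4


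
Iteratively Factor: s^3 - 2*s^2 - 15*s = (s)*(s^2 - 2*s - 15) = s*(s + 3)*(s - 5)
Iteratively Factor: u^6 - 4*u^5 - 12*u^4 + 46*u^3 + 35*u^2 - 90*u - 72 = (u + 1)*(u^5 - 5*u^4 - 7*u^3 + 53*u^2 - 18*u - 72) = (u + 1)^2*(u^4 - 6*u^3 - u^2 + 54*u - 72) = (u - 3)*(u + 1)^2*(u^3 - 3*u^2 - 10*u + 24) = (u - 3)*(u + 1)^2*(u + 3)*(u^2 - 6*u + 8) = (u - 4)*(u - 3)*(u + 1)^2*(u + 3)*(u - 2)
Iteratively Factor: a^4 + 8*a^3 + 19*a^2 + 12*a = (a + 4)*(a^3 + 4*a^2 + 3*a) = (a + 3)*(a + 4)*(a^2 + a) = (a + 1)*(a + 3)*(a + 4)*(a)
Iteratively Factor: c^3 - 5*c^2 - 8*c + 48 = (c - 4)*(c^2 - c - 12) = (c - 4)*(c + 3)*(c - 4)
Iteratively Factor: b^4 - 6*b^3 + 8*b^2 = (b)*(b^3 - 6*b^2 + 8*b) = b*(b - 2)*(b^2 - 4*b) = b*(b - 4)*(b - 2)*(b)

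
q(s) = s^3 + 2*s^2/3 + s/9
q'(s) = 3*s^2 + 4*s/3 + 1/9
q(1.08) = 2.16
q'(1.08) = 5.05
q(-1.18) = -0.85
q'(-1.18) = 2.71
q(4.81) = 127.24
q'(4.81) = 75.93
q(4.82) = 128.00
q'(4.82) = 76.23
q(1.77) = 7.83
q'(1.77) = 11.87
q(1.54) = 5.40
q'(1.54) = 9.28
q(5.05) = 146.35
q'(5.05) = 83.35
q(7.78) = 512.13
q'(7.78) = 192.07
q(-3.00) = -21.33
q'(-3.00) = 23.11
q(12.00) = 1825.33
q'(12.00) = 448.11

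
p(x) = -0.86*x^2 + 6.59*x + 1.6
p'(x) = 6.59 - 1.72*x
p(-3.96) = -37.98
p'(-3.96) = 13.40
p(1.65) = 10.13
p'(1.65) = 3.75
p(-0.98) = -5.68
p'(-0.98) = 8.28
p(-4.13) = -40.29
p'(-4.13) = 13.69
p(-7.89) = -103.93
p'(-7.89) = 20.16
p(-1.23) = -7.81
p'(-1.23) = 8.71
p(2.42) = 12.51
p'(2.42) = 2.43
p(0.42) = 4.22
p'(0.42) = 5.87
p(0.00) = 1.60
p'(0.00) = 6.59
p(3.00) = 13.63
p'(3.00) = 1.43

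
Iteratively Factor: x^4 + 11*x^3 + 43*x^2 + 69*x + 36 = (x + 3)*(x^3 + 8*x^2 + 19*x + 12) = (x + 3)*(x + 4)*(x^2 + 4*x + 3) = (x + 1)*(x + 3)*(x + 4)*(x + 3)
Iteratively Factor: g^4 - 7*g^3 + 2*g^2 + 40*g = (g)*(g^3 - 7*g^2 + 2*g + 40) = g*(g - 4)*(g^2 - 3*g - 10) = g*(g - 5)*(g - 4)*(g + 2)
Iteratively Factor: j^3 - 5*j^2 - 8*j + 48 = (j - 4)*(j^2 - j - 12) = (j - 4)*(j + 3)*(j - 4)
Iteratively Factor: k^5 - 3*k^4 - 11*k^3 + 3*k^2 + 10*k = (k - 5)*(k^4 + 2*k^3 - k^2 - 2*k) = (k - 5)*(k - 1)*(k^3 + 3*k^2 + 2*k) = (k - 5)*(k - 1)*(k + 2)*(k^2 + k) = (k - 5)*(k - 1)*(k + 1)*(k + 2)*(k)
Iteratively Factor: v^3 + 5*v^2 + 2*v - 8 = (v + 2)*(v^2 + 3*v - 4) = (v - 1)*(v + 2)*(v + 4)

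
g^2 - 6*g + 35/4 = (g - 7/2)*(g - 5/2)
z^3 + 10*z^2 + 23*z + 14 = (z + 1)*(z + 2)*(z + 7)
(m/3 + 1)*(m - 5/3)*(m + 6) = m^3/3 + 22*m^2/9 + m - 10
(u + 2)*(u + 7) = u^2 + 9*u + 14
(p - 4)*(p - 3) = p^2 - 7*p + 12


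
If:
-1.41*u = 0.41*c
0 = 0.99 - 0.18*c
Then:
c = 5.50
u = -1.60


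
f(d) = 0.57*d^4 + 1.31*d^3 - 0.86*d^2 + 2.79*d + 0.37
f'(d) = 2.28*d^3 + 3.93*d^2 - 1.72*d + 2.79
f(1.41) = 8.52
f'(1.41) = 14.57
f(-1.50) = -7.29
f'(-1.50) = 6.52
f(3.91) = 209.66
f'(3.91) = 192.44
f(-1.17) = -5.10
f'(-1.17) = 6.53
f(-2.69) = -9.01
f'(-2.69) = -8.53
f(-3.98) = 36.08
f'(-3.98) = -71.85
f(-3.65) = 16.20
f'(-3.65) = -49.44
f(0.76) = 2.76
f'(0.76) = 4.75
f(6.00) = 1007.83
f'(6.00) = 626.43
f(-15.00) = 24200.02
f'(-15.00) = -6782.16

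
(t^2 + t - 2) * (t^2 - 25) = t^4 + t^3 - 27*t^2 - 25*t + 50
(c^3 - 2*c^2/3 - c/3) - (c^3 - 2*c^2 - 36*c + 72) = 4*c^2/3 + 107*c/3 - 72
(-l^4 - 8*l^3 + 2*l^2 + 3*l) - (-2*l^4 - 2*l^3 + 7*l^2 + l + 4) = l^4 - 6*l^3 - 5*l^2 + 2*l - 4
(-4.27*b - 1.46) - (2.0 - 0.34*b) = -3.93*b - 3.46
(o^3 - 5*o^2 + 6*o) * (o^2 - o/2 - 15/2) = o^5 - 11*o^4/2 + o^3 + 69*o^2/2 - 45*o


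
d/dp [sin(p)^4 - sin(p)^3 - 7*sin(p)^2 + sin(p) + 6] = (4*sin(p)^3 - 3*sin(p)^2 - 14*sin(p) + 1)*cos(p)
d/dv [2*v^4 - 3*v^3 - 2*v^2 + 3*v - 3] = 8*v^3 - 9*v^2 - 4*v + 3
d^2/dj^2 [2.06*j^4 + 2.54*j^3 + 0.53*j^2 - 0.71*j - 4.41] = 24.72*j^2 + 15.24*j + 1.06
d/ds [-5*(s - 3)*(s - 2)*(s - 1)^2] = -20*s^3 + 105*s^2 - 170*s + 85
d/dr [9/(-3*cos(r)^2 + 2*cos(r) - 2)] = 18*(1 - 3*cos(r))*sin(r)/(3*cos(r)^2 - 2*cos(r) + 2)^2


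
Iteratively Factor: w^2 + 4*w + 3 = (w + 3)*(w + 1)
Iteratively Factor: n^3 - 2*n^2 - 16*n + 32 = (n + 4)*(n^2 - 6*n + 8) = (n - 4)*(n + 4)*(n - 2)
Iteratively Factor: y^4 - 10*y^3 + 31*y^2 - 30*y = (y)*(y^3 - 10*y^2 + 31*y - 30) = y*(y - 5)*(y^2 - 5*y + 6) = y*(y - 5)*(y - 2)*(y - 3)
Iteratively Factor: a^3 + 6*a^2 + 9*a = (a + 3)*(a^2 + 3*a) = (a + 3)^2*(a)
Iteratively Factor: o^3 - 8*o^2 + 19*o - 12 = (o - 1)*(o^2 - 7*o + 12) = (o - 3)*(o - 1)*(o - 4)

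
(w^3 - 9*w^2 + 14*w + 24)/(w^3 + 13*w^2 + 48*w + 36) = (w^2 - 10*w + 24)/(w^2 + 12*w + 36)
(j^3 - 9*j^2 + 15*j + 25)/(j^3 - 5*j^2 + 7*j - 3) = (j^3 - 9*j^2 + 15*j + 25)/(j^3 - 5*j^2 + 7*j - 3)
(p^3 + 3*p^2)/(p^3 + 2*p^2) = (p + 3)/(p + 2)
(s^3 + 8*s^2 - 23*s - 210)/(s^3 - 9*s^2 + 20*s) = (s^2 + 13*s + 42)/(s*(s - 4))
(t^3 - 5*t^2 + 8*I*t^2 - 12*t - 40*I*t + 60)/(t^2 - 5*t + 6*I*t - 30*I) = t + 2*I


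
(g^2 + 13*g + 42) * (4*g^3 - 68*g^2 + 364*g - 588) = 4*g^5 - 16*g^4 - 352*g^3 + 1288*g^2 + 7644*g - 24696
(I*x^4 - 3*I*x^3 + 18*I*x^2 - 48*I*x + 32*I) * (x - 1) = I*x^5 - 4*I*x^4 + 21*I*x^3 - 66*I*x^2 + 80*I*x - 32*I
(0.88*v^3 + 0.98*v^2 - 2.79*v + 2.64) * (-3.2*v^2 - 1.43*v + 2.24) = -2.816*v^5 - 4.3944*v^4 + 9.4978*v^3 - 2.2631*v^2 - 10.0248*v + 5.9136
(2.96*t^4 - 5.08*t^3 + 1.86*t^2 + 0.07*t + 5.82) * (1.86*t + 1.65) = 5.5056*t^5 - 4.5648*t^4 - 4.9224*t^3 + 3.1992*t^2 + 10.9407*t + 9.603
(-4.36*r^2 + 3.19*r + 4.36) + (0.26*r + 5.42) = -4.36*r^2 + 3.45*r + 9.78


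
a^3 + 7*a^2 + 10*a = a*(a + 2)*(a + 5)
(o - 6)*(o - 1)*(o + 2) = o^3 - 5*o^2 - 8*o + 12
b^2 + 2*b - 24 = (b - 4)*(b + 6)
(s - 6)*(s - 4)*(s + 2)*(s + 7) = s^4 - s^3 - 52*s^2 + 76*s + 336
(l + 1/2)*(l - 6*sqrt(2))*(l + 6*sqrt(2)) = l^3 + l^2/2 - 72*l - 36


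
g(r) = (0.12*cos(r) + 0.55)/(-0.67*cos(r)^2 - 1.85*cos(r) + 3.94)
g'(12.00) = 0.32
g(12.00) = 0.34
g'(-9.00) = 0.01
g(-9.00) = 0.09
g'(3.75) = 0.02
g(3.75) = 0.09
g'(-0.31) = 0.28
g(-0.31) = 0.42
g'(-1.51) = 0.10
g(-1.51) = 0.15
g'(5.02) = 0.15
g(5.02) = 0.18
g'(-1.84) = 0.07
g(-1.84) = 0.12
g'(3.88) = 0.03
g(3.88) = 0.09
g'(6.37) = -0.10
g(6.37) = 0.47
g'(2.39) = -0.03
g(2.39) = 0.09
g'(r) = (-1.34*sin(r)*cos(r) - 1.85*sin(r))*(0.12*cos(r) + 0.55)/(-0.67*cos(r)^2 - 1.85*cos(r) + 3.94)^2 - 0.12*sin(r)/(-0.67*cos(r)^2 - 1.85*cos(r) + 3.94) = (0.0804*sin(r)^2 - 0.737*cos(r) - 1.5707)*sin(r)/(0.67*cos(r)^2 + 1.85*cos(r) - 3.94)^2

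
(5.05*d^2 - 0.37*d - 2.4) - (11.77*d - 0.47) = 5.05*d^2 - 12.14*d - 1.93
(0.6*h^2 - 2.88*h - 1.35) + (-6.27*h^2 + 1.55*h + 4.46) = -5.67*h^2 - 1.33*h + 3.11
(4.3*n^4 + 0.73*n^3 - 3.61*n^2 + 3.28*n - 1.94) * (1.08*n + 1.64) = 4.644*n^5 + 7.8404*n^4 - 2.7016*n^3 - 2.378*n^2 + 3.284*n - 3.1816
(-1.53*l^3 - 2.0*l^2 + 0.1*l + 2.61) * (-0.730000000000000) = 1.1169*l^3 + 1.46*l^2 - 0.073*l - 1.9053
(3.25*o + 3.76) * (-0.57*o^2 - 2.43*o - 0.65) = -1.8525*o^3 - 10.0407*o^2 - 11.2493*o - 2.444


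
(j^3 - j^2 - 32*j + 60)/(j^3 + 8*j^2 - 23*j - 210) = (j - 2)/(j + 7)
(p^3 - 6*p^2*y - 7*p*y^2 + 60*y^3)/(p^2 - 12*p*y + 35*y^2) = (-p^2 + p*y + 12*y^2)/(-p + 7*y)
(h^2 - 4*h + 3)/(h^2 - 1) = (h - 3)/(h + 1)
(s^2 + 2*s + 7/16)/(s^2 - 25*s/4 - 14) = (s + 1/4)/(s - 8)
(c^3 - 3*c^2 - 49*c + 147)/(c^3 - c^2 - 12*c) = (-c^3 + 3*c^2 + 49*c - 147)/(c*(-c^2 + c + 12))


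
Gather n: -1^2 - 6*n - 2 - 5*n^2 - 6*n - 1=-5*n^2 - 12*n - 4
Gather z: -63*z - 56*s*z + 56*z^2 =56*z^2 + z*(-56*s - 63)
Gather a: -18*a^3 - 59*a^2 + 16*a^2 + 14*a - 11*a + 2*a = -18*a^3 - 43*a^2 + 5*a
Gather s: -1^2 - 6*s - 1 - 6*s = -12*s - 2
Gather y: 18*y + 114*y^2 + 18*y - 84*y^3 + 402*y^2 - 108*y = -84*y^3 + 516*y^2 - 72*y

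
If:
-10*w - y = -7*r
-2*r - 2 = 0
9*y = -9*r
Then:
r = -1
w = -4/5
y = 1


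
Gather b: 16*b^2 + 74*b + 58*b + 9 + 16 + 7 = 16*b^2 + 132*b + 32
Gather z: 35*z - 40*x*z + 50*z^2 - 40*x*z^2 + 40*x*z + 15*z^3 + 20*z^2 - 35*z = 15*z^3 + z^2*(70 - 40*x)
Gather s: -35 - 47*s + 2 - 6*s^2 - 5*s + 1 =-6*s^2 - 52*s - 32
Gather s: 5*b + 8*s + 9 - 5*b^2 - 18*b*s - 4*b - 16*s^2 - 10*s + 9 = -5*b^2 + b - 16*s^2 + s*(-18*b - 2) + 18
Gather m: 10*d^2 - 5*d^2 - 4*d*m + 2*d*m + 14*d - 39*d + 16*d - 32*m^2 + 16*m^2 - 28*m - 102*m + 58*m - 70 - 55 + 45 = 5*d^2 - 9*d - 16*m^2 + m*(-2*d - 72) - 80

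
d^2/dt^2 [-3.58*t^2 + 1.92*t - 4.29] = -7.16000000000000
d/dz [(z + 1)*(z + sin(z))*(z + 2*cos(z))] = -(z + 1)*(z + sin(z))*(2*sin(z) - 1) + (z + 1)*(z + 2*cos(z))*(cos(z) + 1) + (z + sin(z))*(z + 2*cos(z))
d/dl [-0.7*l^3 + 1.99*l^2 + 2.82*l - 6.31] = -2.1*l^2 + 3.98*l + 2.82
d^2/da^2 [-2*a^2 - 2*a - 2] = -4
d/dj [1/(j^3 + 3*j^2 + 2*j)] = (-3*j^2 - 6*j - 2)/(j^2*(j^2 + 3*j + 2)^2)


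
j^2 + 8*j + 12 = (j + 2)*(j + 6)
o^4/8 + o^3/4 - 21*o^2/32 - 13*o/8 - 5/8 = (o/4 + 1/2)*(o/2 + 1)*(o - 5/2)*(o + 1/2)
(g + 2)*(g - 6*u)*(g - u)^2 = g^4 - 8*g^3*u + 2*g^3 + 13*g^2*u^2 - 16*g^2*u - 6*g*u^3 + 26*g*u^2 - 12*u^3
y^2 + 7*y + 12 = (y + 3)*(y + 4)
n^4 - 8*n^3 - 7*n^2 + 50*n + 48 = (n - 8)*(n - 3)*(n + 1)*(n + 2)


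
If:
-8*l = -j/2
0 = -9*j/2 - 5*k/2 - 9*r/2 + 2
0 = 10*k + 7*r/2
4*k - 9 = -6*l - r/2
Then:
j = 3672/577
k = 1484/577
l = 459/1154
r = -4240/577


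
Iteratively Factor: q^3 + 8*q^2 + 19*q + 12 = (q + 1)*(q^2 + 7*q + 12) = (q + 1)*(q + 3)*(q + 4)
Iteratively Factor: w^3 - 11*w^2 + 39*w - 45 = (w - 5)*(w^2 - 6*w + 9) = (w - 5)*(w - 3)*(w - 3)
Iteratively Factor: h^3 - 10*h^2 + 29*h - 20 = (h - 4)*(h^2 - 6*h + 5) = (h - 4)*(h - 1)*(h - 5)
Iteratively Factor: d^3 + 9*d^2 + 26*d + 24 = (d + 4)*(d^2 + 5*d + 6) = (d + 3)*(d + 4)*(d + 2)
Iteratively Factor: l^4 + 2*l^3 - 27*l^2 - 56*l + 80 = (l + 4)*(l^3 - 2*l^2 - 19*l + 20) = (l - 5)*(l + 4)*(l^2 + 3*l - 4) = (l - 5)*(l - 1)*(l + 4)*(l + 4)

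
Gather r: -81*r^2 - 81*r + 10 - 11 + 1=-81*r^2 - 81*r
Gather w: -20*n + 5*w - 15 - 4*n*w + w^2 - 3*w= -20*n + w^2 + w*(2 - 4*n) - 15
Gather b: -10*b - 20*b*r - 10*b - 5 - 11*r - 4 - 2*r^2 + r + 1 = b*(-20*r - 20) - 2*r^2 - 10*r - 8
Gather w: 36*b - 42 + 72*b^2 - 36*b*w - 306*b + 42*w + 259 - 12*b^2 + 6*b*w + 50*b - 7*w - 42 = 60*b^2 - 220*b + w*(35 - 30*b) + 175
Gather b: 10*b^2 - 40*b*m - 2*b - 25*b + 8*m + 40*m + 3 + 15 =10*b^2 + b*(-40*m - 27) + 48*m + 18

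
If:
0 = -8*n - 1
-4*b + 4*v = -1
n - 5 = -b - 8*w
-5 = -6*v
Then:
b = 13/12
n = -1/8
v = 5/6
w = 97/192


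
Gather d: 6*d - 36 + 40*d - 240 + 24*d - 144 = 70*d - 420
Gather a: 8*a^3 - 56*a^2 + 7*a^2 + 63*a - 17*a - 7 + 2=8*a^3 - 49*a^2 + 46*a - 5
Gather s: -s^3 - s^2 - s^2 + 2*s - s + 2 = -s^3 - 2*s^2 + s + 2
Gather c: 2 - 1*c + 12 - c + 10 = 24 - 2*c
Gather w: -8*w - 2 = -8*w - 2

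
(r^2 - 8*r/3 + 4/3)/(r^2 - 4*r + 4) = (r - 2/3)/(r - 2)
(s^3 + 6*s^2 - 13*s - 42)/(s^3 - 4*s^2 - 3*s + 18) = (s + 7)/(s - 3)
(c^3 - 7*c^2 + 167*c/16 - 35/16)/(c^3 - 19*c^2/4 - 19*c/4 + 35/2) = (c - 1/4)/(c + 2)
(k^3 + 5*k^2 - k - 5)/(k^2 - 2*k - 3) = (k^2 + 4*k - 5)/(k - 3)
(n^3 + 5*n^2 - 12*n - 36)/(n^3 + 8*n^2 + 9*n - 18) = (n^2 - n - 6)/(n^2 + 2*n - 3)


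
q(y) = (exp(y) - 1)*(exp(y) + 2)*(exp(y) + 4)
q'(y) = (exp(y) - 1)*(exp(y) + 2)*exp(y) + (exp(y) - 1)*(exp(y) + 4)*exp(y) + (exp(y) + 2)*(exp(y) + 4)*exp(y)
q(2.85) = 6687.67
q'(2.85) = 18523.51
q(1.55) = 217.00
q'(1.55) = 545.16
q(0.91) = 43.16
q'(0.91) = 112.69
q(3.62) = 59089.22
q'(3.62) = 170171.85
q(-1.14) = -6.82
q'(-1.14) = 1.76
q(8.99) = 516645653834.46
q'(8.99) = 1549615130364.36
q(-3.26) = -7.92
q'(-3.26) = 0.09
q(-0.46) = -4.49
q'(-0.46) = 6.00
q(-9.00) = -8.00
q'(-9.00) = 0.00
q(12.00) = 4311363993051346.03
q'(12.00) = 12933959532892393.70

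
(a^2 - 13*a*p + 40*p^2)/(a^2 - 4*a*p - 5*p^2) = (a - 8*p)/(a + p)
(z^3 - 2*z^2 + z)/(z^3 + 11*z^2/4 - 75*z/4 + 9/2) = 4*z*(z^2 - 2*z + 1)/(4*z^3 + 11*z^2 - 75*z + 18)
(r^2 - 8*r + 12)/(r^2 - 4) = (r - 6)/(r + 2)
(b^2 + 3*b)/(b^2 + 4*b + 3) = b/(b + 1)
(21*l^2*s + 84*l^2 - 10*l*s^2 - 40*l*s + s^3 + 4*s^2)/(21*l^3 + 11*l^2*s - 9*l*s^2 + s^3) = (s + 4)/(l + s)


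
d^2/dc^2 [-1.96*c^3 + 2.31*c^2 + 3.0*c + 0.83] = 4.62 - 11.76*c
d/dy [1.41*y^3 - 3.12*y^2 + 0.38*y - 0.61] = 4.23*y^2 - 6.24*y + 0.38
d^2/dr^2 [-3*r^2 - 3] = -6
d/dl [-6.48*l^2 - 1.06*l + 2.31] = -12.96*l - 1.06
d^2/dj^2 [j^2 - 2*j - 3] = 2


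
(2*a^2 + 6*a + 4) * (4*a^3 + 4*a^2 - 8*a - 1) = 8*a^5 + 32*a^4 + 24*a^3 - 34*a^2 - 38*a - 4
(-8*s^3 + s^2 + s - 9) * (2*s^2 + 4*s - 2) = -16*s^5 - 30*s^4 + 22*s^3 - 16*s^2 - 38*s + 18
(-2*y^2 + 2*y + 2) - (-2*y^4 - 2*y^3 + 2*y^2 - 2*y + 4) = 2*y^4 + 2*y^3 - 4*y^2 + 4*y - 2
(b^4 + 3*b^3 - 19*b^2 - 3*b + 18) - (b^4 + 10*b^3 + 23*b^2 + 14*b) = -7*b^3 - 42*b^2 - 17*b + 18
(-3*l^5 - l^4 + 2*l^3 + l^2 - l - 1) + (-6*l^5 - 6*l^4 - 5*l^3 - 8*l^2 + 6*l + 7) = -9*l^5 - 7*l^4 - 3*l^3 - 7*l^2 + 5*l + 6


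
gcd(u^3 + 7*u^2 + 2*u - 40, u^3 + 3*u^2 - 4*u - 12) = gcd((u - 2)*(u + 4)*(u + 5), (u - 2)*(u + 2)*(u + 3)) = u - 2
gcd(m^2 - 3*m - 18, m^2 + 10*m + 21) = m + 3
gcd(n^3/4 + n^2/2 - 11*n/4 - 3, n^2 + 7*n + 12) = n + 4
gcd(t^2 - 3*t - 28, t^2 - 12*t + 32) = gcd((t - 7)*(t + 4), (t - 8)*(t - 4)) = 1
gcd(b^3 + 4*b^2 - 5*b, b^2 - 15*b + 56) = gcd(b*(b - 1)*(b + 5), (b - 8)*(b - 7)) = 1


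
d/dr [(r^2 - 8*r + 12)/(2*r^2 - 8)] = 4/(r^2 + 4*r + 4)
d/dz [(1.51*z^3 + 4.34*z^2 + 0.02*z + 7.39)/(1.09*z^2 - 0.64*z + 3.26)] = (1.6459*z^4 - 1.9328*z^3 + 11.9684*z^2 + 12.1866*z + 4.7948)/(1.1881*z^4 - 1.3952*z^3 + 7.5164*z^2 - 4.1728*z + 10.6276)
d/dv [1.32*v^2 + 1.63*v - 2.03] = 2.64*v + 1.63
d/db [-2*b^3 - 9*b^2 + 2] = 6*b*(-b - 3)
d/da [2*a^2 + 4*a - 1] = 4*a + 4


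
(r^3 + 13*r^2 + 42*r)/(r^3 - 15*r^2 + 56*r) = (r^2 + 13*r + 42)/(r^2 - 15*r + 56)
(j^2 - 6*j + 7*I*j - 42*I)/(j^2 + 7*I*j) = (j - 6)/j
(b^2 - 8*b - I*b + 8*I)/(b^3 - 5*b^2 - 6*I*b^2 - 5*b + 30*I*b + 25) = (b - 8)/(b^2 - 5*b*(1 + I) + 25*I)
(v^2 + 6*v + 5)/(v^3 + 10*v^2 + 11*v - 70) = (v + 1)/(v^2 + 5*v - 14)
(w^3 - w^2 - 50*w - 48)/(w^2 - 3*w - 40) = (w^2 + 7*w + 6)/(w + 5)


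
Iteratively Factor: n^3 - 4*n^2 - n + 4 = (n - 4)*(n^2 - 1) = (n - 4)*(n - 1)*(n + 1)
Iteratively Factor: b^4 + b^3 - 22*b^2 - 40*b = (b + 2)*(b^3 - b^2 - 20*b) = b*(b + 2)*(b^2 - b - 20) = b*(b + 2)*(b + 4)*(b - 5)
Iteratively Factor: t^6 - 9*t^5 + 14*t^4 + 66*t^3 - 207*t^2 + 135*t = (t + 3)*(t^5 - 12*t^4 + 50*t^3 - 84*t^2 + 45*t) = (t - 5)*(t + 3)*(t^4 - 7*t^3 + 15*t^2 - 9*t) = (t - 5)*(t - 3)*(t + 3)*(t^3 - 4*t^2 + 3*t) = (t - 5)*(t - 3)*(t - 1)*(t + 3)*(t^2 - 3*t) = t*(t - 5)*(t - 3)*(t - 1)*(t + 3)*(t - 3)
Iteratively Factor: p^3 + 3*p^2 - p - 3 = (p + 1)*(p^2 + 2*p - 3) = (p + 1)*(p + 3)*(p - 1)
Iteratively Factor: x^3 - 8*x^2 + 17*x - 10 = (x - 1)*(x^2 - 7*x + 10) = (x - 5)*(x - 1)*(x - 2)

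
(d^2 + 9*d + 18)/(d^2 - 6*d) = (d^2 + 9*d + 18)/(d*(d - 6))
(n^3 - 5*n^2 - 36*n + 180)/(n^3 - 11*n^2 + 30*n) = (n + 6)/n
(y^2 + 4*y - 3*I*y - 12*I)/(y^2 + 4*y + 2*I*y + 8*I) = (y - 3*I)/(y + 2*I)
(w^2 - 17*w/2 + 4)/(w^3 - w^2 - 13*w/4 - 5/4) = 2*(-2*w^2 + 17*w - 8)/(-4*w^3 + 4*w^2 + 13*w + 5)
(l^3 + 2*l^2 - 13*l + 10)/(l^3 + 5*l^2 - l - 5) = (l - 2)/(l + 1)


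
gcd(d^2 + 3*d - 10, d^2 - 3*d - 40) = d + 5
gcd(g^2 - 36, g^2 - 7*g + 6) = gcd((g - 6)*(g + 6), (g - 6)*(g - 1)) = g - 6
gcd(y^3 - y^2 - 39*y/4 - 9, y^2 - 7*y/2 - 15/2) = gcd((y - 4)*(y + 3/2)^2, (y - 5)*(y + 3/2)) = y + 3/2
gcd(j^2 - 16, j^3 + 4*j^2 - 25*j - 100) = j + 4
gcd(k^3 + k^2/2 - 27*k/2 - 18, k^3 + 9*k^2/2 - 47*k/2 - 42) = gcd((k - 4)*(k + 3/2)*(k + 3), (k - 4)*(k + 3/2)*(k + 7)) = k^2 - 5*k/2 - 6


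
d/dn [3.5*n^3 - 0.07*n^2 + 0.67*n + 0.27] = 10.5*n^2 - 0.14*n + 0.67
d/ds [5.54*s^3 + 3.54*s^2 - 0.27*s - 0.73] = 16.62*s^2 + 7.08*s - 0.27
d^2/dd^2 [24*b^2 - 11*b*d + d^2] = 2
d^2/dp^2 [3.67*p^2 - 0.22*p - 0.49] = 7.34000000000000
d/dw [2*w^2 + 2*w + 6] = 4*w + 2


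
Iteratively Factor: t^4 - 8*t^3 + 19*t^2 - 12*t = (t - 1)*(t^3 - 7*t^2 + 12*t) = (t - 4)*(t - 1)*(t^2 - 3*t) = (t - 4)*(t - 3)*(t - 1)*(t)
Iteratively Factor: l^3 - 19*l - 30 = (l - 5)*(l^2 + 5*l + 6) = (l - 5)*(l + 2)*(l + 3)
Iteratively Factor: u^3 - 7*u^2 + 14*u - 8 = (u - 1)*(u^2 - 6*u + 8) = (u - 2)*(u - 1)*(u - 4)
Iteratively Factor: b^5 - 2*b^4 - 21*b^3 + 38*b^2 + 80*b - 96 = (b + 4)*(b^4 - 6*b^3 + 3*b^2 + 26*b - 24) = (b - 4)*(b + 4)*(b^3 - 2*b^2 - 5*b + 6) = (b - 4)*(b - 3)*(b + 4)*(b^2 + b - 2) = (b - 4)*(b - 3)*(b + 2)*(b + 4)*(b - 1)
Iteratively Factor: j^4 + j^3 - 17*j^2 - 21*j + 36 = (j + 3)*(j^3 - 2*j^2 - 11*j + 12) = (j - 4)*(j + 3)*(j^2 + 2*j - 3) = (j - 4)*(j - 1)*(j + 3)*(j + 3)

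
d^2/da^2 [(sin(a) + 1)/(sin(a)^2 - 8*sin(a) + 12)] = (-sin(a)^5 - 12*sin(a)^4 + 98*sin(a)^3 - 106*sin(a)^2 - 360*sin(a) + 296)/(sin(a)^2 - 8*sin(a) + 12)^3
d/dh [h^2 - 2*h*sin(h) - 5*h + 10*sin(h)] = -2*h*cos(h) + 2*h - 2*sin(h) + 10*cos(h) - 5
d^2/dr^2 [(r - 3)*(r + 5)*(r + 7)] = 6*r + 18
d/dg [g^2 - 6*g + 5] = 2*g - 6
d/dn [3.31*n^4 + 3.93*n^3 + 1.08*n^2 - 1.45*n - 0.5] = 13.24*n^3 + 11.79*n^2 + 2.16*n - 1.45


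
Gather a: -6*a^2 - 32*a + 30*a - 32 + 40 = -6*a^2 - 2*a + 8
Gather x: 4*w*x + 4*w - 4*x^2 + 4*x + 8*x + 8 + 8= 4*w - 4*x^2 + x*(4*w + 12) + 16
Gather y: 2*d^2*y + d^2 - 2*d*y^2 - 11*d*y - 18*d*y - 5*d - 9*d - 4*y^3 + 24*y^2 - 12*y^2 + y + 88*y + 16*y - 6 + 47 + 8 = d^2 - 14*d - 4*y^3 + y^2*(12 - 2*d) + y*(2*d^2 - 29*d + 105) + 49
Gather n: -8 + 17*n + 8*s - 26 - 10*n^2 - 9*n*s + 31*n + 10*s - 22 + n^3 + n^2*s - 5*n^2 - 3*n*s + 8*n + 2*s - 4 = n^3 + n^2*(s - 15) + n*(56 - 12*s) + 20*s - 60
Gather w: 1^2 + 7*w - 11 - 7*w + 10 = 0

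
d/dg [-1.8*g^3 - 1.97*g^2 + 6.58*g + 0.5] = -5.4*g^2 - 3.94*g + 6.58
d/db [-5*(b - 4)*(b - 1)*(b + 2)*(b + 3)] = -20*b^3 + 150*b + 50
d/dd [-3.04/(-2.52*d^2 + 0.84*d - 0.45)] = (2.5536 - 15.3216*d)/(2.52*d^2 - 0.84*d + 0.45)^2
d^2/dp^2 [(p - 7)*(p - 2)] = 2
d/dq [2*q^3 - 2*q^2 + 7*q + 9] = 6*q^2 - 4*q + 7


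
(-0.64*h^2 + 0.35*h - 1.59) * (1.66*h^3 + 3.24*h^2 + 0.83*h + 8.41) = -1.0624*h^5 - 1.4926*h^4 - 2.0366*h^3 - 10.2435*h^2 + 1.6238*h - 13.3719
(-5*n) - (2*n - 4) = 4 - 7*n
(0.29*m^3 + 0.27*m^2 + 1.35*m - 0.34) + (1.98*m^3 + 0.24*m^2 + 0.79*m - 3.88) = 2.27*m^3 + 0.51*m^2 + 2.14*m - 4.22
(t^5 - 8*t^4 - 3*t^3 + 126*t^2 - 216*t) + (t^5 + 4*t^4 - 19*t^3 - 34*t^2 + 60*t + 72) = 2*t^5 - 4*t^4 - 22*t^3 + 92*t^2 - 156*t + 72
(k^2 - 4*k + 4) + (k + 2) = k^2 - 3*k + 6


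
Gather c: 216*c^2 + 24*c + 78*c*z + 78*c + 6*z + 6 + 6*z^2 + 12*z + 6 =216*c^2 + c*(78*z + 102) + 6*z^2 + 18*z + 12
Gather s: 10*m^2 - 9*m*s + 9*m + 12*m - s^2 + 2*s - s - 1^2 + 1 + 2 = 10*m^2 + 21*m - s^2 + s*(1 - 9*m) + 2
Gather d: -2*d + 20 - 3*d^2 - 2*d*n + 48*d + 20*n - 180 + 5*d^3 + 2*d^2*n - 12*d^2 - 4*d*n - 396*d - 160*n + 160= 5*d^3 + d^2*(2*n - 15) + d*(-6*n - 350) - 140*n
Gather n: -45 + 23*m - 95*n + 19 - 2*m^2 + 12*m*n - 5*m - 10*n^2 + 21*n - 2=-2*m^2 + 18*m - 10*n^2 + n*(12*m - 74) - 28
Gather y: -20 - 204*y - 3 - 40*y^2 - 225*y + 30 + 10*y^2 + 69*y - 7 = -30*y^2 - 360*y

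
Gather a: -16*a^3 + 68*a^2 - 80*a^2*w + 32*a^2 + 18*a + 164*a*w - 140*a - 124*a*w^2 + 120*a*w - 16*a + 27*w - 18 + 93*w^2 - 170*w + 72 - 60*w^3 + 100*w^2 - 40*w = -16*a^3 + a^2*(100 - 80*w) + a*(-124*w^2 + 284*w - 138) - 60*w^3 + 193*w^2 - 183*w + 54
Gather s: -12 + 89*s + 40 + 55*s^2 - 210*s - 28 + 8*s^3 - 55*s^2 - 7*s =8*s^3 - 128*s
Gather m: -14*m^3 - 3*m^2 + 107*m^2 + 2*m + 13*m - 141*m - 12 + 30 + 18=-14*m^3 + 104*m^2 - 126*m + 36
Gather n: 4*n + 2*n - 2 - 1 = 6*n - 3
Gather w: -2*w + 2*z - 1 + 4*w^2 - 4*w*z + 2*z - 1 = 4*w^2 + w*(-4*z - 2) + 4*z - 2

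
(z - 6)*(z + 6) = z^2 - 36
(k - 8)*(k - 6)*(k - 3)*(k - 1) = k^4 - 18*k^3 + 107*k^2 - 234*k + 144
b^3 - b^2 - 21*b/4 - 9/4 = (b - 3)*(b + 1/2)*(b + 3/2)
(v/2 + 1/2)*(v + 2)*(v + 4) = v^3/2 + 7*v^2/2 + 7*v + 4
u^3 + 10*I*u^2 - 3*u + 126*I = (u - 3*I)*(u + 6*I)*(u + 7*I)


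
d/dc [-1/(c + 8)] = (c + 8)^(-2)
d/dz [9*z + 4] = 9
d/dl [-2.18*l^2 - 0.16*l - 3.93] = -4.36*l - 0.16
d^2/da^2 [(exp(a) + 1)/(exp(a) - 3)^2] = (exp(2*a) + 16*exp(a) + 15)*exp(a)/(exp(4*a) - 12*exp(3*a) + 54*exp(2*a) - 108*exp(a) + 81)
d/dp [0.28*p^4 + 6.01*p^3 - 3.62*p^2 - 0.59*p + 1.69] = 1.12*p^3 + 18.03*p^2 - 7.24*p - 0.59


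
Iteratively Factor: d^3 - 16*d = (d)*(d^2 - 16) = d*(d - 4)*(d + 4)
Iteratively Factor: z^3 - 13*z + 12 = (z + 4)*(z^2 - 4*z + 3) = (z - 3)*(z + 4)*(z - 1)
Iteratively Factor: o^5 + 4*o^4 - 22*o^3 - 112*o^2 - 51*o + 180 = (o - 1)*(o^4 + 5*o^3 - 17*o^2 - 129*o - 180) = (o - 1)*(o + 3)*(o^3 + 2*o^2 - 23*o - 60) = (o - 5)*(o - 1)*(o + 3)*(o^2 + 7*o + 12) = (o - 5)*(o - 1)*(o + 3)*(o + 4)*(o + 3)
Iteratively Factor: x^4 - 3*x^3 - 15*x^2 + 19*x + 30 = (x - 2)*(x^3 - x^2 - 17*x - 15) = (x - 5)*(x - 2)*(x^2 + 4*x + 3) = (x - 5)*(x - 2)*(x + 3)*(x + 1)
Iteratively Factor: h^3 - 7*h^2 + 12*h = (h)*(h^2 - 7*h + 12) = h*(h - 3)*(h - 4)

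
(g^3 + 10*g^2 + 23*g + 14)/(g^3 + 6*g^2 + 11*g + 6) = (g + 7)/(g + 3)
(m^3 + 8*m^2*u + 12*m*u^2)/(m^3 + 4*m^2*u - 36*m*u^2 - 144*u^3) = m*(-m - 2*u)/(-m^2 + 2*m*u + 24*u^2)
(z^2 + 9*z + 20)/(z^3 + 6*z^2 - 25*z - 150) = (z + 4)/(z^2 + z - 30)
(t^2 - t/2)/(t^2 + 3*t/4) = 2*(2*t - 1)/(4*t + 3)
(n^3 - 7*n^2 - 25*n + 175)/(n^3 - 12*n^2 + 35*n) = (n + 5)/n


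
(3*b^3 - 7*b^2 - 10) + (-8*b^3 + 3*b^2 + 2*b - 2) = -5*b^3 - 4*b^2 + 2*b - 12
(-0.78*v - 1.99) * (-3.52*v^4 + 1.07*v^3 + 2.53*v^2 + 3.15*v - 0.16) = 2.7456*v^5 + 6.1702*v^4 - 4.1027*v^3 - 7.4917*v^2 - 6.1437*v + 0.3184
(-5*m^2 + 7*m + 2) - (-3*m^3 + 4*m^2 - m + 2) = 3*m^3 - 9*m^2 + 8*m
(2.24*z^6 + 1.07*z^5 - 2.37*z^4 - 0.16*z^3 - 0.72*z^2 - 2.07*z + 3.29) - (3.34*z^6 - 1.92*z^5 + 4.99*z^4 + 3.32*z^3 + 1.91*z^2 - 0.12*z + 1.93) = -1.1*z^6 + 2.99*z^5 - 7.36*z^4 - 3.48*z^3 - 2.63*z^2 - 1.95*z + 1.36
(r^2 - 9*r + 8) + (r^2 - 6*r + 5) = 2*r^2 - 15*r + 13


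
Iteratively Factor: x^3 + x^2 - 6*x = (x)*(x^2 + x - 6) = x*(x + 3)*(x - 2)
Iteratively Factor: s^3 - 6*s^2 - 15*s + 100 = (s + 4)*(s^2 - 10*s + 25) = (s - 5)*(s + 4)*(s - 5)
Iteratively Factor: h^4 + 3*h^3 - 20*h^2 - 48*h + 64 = (h - 1)*(h^3 + 4*h^2 - 16*h - 64) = (h - 4)*(h - 1)*(h^2 + 8*h + 16) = (h - 4)*(h - 1)*(h + 4)*(h + 4)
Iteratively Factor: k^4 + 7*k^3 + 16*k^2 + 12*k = (k + 2)*(k^3 + 5*k^2 + 6*k) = (k + 2)^2*(k^2 + 3*k) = (k + 2)^2*(k + 3)*(k)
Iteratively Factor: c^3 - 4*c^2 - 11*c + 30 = (c - 5)*(c^2 + c - 6) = (c - 5)*(c + 3)*(c - 2)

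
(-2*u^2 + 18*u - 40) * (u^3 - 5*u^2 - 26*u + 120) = -2*u^5 + 28*u^4 - 78*u^3 - 508*u^2 + 3200*u - 4800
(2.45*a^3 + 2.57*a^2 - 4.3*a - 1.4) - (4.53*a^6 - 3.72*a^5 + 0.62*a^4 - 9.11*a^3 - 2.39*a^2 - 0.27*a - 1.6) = -4.53*a^6 + 3.72*a^5 - 0.62*a^4 + 11.56*a^3 + 4.96*a^2 - 4.03*a + 0.2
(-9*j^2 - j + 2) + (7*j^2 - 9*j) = -2*j^2 - 10*j + 2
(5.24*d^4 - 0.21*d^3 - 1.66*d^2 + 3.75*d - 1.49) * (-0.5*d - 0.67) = -2.62*d^5 - 3.4058*d^4 + 0.9707*d^3 - 0.7628*d^2 - 1.7675*d + 0.9983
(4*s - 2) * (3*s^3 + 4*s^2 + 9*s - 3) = 12*s^4 + 10*s^3 + 28*s^2 - 30*s + 6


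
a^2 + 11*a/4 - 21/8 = (a - 3/4)*(a + 7/2)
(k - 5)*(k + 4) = k^2 - k - 20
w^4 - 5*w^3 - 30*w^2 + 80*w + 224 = (w - 7)*(w - 4)*(w + 2)*(w + 4)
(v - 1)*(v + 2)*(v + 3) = v^3 + 4*v^2 + v - 6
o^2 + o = o*(o + 1)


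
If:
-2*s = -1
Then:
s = 1/2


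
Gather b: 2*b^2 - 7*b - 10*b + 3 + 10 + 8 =2*b^2 - 17*b + 21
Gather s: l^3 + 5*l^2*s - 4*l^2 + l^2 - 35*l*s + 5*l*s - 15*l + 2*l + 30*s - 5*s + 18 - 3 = l^3 - 3*l^2 - 13*l + s*(5*l^2 - 30*l + 25) + 15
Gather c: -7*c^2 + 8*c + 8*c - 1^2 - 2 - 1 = -7*c^2 + 16*c - 4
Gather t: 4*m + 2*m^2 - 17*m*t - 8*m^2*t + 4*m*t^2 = 2*m^2 + 4*m*t^2 + 4*m + t*(-8*m^2 - 17*m)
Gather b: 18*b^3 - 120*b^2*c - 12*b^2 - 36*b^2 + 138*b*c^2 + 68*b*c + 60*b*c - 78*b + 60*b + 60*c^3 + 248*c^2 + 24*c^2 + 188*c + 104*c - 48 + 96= 18*b^3 + b^2*(-120*c - 48) + b*(138*c^2 + 128*c - 18) + 60*c^3 + 272*c^2 + 292*c + 48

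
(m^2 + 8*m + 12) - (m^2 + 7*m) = m + 12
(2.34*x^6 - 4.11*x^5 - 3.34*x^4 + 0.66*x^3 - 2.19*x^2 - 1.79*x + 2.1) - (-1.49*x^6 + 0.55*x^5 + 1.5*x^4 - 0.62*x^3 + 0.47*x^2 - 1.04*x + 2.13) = 3.83*x^6 - 4.66*x^5 - 4.84*x^4 + 1.28*x^3 - 2.66*x^2 - 0.75*x - 0.0299999999999998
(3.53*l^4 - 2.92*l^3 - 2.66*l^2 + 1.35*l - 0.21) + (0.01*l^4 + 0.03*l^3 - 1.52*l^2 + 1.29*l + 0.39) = 3.54*l^4 - 2.89*l^3 - 4.18*l^2 + 2.64*l + 0.18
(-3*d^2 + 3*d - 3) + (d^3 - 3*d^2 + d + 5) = d^3 - 6*d^2 + 4*d + 2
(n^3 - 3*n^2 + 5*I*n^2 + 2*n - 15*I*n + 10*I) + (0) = n^3 - 3*n^2 + 5*I*n^2 + 2*n - 15*I*n + 10*I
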